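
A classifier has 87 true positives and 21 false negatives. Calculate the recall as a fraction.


Recall = TP / (TP + FN) = 87 / 108 = 29/36.

29/36


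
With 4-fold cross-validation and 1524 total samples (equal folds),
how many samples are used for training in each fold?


Each validation fold has 1524/4 = 381 samples. Training set = 1524 - 381 = 1143.

1143


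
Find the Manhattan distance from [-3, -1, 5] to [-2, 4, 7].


d = sum of absolute differences: |-3--2|=1 + |-1-4|=5 + |5-7|=2 = 8.

8


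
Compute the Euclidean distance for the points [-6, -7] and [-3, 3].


d = sqrt(sum of squared differences). (-6--3)^2=9, (-7-3)^2=100. Sum = 109.

sqrt(109)


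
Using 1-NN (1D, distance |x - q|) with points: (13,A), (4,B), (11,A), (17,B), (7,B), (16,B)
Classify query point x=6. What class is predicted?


Distances: |13-6|=7, |4-6|=2, |11-6|=5, |17-6|=11, |7-6|=1, |16-6|=10. 1 nearest: (7,B). Counts: {'B': 1}. Majority class: B.

B


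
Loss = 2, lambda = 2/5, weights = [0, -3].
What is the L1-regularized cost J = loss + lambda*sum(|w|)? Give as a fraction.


L1 norm = sum(|w|) = 3. J = 2 + 2/5 * 3 = 16/5.

16/5


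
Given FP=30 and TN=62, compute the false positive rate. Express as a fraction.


FPR = FP / (FP + TN) = 30 / 92 = 15/46.

15/46


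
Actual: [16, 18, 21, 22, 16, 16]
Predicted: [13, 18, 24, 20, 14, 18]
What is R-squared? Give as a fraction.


Mean(y) = 109/6. SS_res = 30. SS_tot = 221/6. R^2 = 1 - 30/(221/6) = 41/221.

41/221


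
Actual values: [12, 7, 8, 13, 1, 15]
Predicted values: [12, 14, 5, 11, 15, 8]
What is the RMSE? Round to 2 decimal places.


MSE = 51.1667. RMSE = sqrt(51.1667) = 7.15.

7.15


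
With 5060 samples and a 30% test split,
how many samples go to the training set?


Test set = 5060 * 30% = 1518. Training set = 5060 - 1518 = 3542.

3542


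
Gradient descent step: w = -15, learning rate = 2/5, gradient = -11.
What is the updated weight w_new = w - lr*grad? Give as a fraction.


w_new = -15 - 2/5 * -11 = -15 - -22/5 = -53/5.

-53/5


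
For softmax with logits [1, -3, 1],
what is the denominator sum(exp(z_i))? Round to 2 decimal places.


Denom = e^1=2.7183 + e^-3=0.0498 + e^1=2.7183. Sum = 5.4864, which rounds to 5.49.

5.49


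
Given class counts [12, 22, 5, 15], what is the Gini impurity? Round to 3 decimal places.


Total = 54. Proportions: 12/54, 22/54, 5/54, 15/54. sum(p_i^2) = 0.3011. Gini = 1 - 0.3011 = 0.6989, which rounds to 0.699.

0.699


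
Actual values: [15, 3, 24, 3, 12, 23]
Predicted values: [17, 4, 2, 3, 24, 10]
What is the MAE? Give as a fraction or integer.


MAE = (1/6) * (|15-17|=2 + |3-4|=1 + |24-2|=22 + |3-3|=0 + |12-24|=12 + |23-10|=13). Sum = 50. MAE = 25/3.

25/3


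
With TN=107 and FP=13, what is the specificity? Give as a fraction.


Specificity = TN / (TN + FP) = 107 / 120 = 107/120.

107/120


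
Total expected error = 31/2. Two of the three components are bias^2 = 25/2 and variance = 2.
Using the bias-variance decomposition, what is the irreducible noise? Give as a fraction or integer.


Total error = bias^2 + variance + irreducible noise. So irreducible noise = 31/2 - 25/2 - 2 = 1.

1


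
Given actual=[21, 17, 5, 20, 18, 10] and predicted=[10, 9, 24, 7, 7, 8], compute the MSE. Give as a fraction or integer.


MSE = (1/6) * ((21-10)^2=121 + (17-9)^2=64 + (5-24)^2=361 + (20-7)^2=169 + (18-7)^2=121 + (10-8)^2=4). Sum = 840. MSE = 140.

140


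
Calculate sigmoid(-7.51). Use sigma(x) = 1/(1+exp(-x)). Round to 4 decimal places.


sigma(-7.51) = 1/(1+e^(7.51)) = 1/(1+1826.213543) = 1/1827.213543 = 0.0005.

0.0005


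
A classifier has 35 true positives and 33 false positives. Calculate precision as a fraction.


Precision = TP / (TP + FP) = 35 / 68 = 35/68.

35/68


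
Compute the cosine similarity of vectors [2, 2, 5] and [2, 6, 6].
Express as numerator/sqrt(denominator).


dot = 46. |a|^2 = 33, |b|^2 = 76. cos = 46/sqrt(2508).

46/sqrt(2508)


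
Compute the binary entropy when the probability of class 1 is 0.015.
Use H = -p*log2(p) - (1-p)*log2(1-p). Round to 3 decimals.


H = -0.015*log2(0.015) - 0.985*log2(0.985) = 0.112.

0.112


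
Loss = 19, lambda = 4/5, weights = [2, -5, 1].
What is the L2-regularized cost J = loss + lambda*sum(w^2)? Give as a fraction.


L2 sq norm = sum(w^2) = 30. J = 19 + 4/5 * 30 = 43.

43


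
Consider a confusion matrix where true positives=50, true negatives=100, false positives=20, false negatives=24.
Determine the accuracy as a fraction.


Accuracy = (TP + TN) / (TP + TN + FP + FN) = (50 + 100) / 194 = 75/97.

75/97


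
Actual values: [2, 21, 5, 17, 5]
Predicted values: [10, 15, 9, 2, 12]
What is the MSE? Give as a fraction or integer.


MSE = (1/5) * ((2-10)^2=64 + (21-15)^2=36 + (5-9)^2=16 + (17-2)^2=225 + (5-12)^2=49). Sum = 390. MSE = 78.

78


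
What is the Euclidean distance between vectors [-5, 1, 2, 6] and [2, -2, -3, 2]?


d = sqrt(sum of squared differences). (-5-2)^2=49, (1--2)^2=9, (2--3)^2=25, (6-2)^2=16. Sum = 99.

sqrt(99)


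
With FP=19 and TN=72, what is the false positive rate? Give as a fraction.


FPR = FP / (FP + TN) = 19 / 91 = 19/91.

19/91


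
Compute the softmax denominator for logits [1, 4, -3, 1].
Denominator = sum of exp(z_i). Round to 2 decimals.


Denom = e^1=2.7183 + e^4=54.5982 + e^-3=0.0498 + e^1=2.7183. Sum = 60.0846, which rounds to 60.08.

60.08


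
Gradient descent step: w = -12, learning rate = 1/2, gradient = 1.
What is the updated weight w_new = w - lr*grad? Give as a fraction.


w_new = -12 - 1/2 * 1 = -12 - 1/2 = -25/2.

-25/2


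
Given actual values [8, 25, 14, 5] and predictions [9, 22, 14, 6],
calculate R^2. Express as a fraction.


Mean(y) = 13. SS_res = 11. SS_tot = 234. R^2 = 1 - 11/(234) = 223/234.

223/234


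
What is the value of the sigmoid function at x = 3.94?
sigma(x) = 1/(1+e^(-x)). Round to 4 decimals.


sigma(3.94) = 1/(1+e^(-3.94)) = 1/(1+0.019448) = 1/1.019448 = 0.9809.

0.9809


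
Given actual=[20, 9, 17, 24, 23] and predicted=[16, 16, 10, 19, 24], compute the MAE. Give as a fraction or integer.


MAE = (1/5) * (|20-16|=4 + |9-16|=7 + |17-10|=7 + |24-19|=5 + |23-24|=1). Sum = 24. MAE = 24/5.

24/5


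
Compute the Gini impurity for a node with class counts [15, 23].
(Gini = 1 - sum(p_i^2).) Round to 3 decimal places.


Total = 38. Proportions: 15/38, 23/38. sum(p_i^2) = 0.5222. Gini = 1 - 0.5222 = 0.4778, which rounds to 0.478.

0.478


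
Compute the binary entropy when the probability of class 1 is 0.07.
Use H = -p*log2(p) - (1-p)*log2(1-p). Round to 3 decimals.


H = -0.07*log2(0.07) - 0.93*log2(0.93) = 0.366.

0.366


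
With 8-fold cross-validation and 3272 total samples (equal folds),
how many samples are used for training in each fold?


Each validation fold has 3272/8 = 409 samples. Training set = 3272 - 409 = 2863.

2863


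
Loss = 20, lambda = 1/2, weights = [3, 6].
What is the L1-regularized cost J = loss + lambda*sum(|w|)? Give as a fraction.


L1 norm = sum(|w|) = 9. J = 20 + 1/2 * 9 = 49/2.

49/2


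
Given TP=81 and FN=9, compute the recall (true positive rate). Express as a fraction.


Recall = TP / (TP + FN) = 81 / 90 = 9/10.

9/10


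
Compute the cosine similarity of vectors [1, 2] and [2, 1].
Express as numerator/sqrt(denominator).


dot = 4. |a|^2 = 5, |b|^2 = 5. cos = 4/sqrt(25).

4/sqrt(25)


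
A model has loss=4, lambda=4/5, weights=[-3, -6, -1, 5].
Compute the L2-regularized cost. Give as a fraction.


L2 sq norm = sum(w^2) = 71. J = 4 + 4/5 * 71 = 304/5.

304/5


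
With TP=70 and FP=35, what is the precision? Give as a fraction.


Precision = TP / (TP + FP) = 70 / 105 = 2/3.

2/3


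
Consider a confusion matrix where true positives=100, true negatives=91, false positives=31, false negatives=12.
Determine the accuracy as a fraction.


Accuracy = (TP + TN) / (TP + TN + FP + FN) = (100 + 91) / 234 = 191/234.

191/234


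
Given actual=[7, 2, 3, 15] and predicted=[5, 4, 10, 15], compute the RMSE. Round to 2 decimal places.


MSE = 14.2500. RMSE = sqrt(14.2500) = 3.77.

3.77


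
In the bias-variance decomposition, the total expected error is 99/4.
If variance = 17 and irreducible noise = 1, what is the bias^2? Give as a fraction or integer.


Total error = bias^2 + variance + irreducible noise. So bias^2 = 99/4 - 17 - 1 = 27/4.

27/4


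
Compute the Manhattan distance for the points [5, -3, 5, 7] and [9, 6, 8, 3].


d = sum of absolute differences: |5-9|=4 + |-3-6|=9 + |5-8|=3 + |7-3|=4 = 20.

20


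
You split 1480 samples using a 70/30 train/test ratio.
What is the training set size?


Test set = 1480 * 30% = 444. Training set = 1480 - 444 = 1036.

1036


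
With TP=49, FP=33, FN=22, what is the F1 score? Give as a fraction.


Precision = 49/82 = 49/82. Recall = 49/71 = 49/71. F1 = 2*P*R/(P+R) = 98/153.

98/153


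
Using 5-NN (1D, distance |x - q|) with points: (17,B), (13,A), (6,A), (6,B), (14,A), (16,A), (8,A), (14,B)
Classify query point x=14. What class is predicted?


Distances: |17-14|=3, |13-14|=1, |6-14|=8, |6-14|=8, |14-14|=0, |16-14|=2, |8-14|=6, |14-14|=0. 5 nearest: (14,A), (14,B), (13,A), (16,A), (17,B). Counts: {'A': 3, 'B': 2}. Majority class: A.

A


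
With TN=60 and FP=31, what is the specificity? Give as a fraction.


Specificity = TN / (TN + FP) = 60 / 91 = 60/91.

60/91


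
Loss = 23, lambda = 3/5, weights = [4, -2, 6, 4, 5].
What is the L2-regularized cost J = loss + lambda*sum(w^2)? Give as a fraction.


L2 sq norm = sum(w^2) = 97. J = 23 + 3/5 * 97 = 406/5.

406/5


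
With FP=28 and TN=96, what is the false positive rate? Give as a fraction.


FPR = FP / (FP + TN) = 28 / 124 = 7/31.

7/31


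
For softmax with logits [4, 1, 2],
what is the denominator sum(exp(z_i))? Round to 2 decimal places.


Denom = e^4=54.5982 + e^1=2.7183 + e^2=7.3891. Sum = 64.7056, which rounds to 64.71.

64.71


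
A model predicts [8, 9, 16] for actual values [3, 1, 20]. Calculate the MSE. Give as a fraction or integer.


MSE = (1/3) * ((3-8)^2=25 + (1-9)^2=64 + (20-16)^2=16). Sum = 105. MSE = 35.

35


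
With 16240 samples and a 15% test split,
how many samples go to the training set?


Test set = 16240 * 15% = 2436. Training set = 16240 - 2436 = 13804.

13804


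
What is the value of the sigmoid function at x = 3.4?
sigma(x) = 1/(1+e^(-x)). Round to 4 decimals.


sigma(3.4) = 1/(1+e^(-3.4)) = 1/(1+0.033373) = 1/1.033373 = 0.9677.

0.9677


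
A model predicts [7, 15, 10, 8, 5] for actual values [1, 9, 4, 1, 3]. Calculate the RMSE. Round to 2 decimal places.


MSE = 32.2000. RMSE = sqrt(32.2000) = 5.67.

5.67


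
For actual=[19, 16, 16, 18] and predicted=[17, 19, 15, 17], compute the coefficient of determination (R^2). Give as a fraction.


Mean(y) = 69/4. SS_res = 15. SS_tot = 27/4. R^2 = 1 - 15/(27/4) = -11/9.

-11/9


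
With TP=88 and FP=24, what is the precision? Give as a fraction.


Precision = TP / (TP + FP) = 88 / 112 = 11/14.

11/14


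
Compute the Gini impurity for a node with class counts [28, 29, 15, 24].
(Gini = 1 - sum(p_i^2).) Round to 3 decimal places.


Total = 96. Proportions: 28/96, 29/96, 15/96, 24/96. sum(p_i^2) = 0.2632. Gini = 1 - 0.2632 = 0.7368, which rounds to 0.737.

0.737


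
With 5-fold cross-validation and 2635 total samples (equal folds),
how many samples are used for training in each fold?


Each validation fold has 2635/5 = 527 samples. Training set = 2635 - 527 = 2108.

2108


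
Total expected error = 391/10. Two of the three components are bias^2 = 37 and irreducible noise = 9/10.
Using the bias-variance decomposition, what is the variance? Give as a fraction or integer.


Total error = bias^2 + variance + irreducible noise. So variance = 391/10 - 37 - 9/10 = 6/5.

6/5


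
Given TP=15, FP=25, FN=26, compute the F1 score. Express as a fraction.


Precision = 15/40 = 3/8. Recall = 15/41 = 15/41. F1 = 2*P*R/(P+R) = 10/27.

10/27


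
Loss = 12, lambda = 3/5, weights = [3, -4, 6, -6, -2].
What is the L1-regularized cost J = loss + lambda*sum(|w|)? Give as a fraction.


L1 norm = sum(|w|) = 21. J = 12 + 3/5 * 21 = 123/5.

123/5


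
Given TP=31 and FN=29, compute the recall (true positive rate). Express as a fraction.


Recall = TP / (TP + FN) = 31 / 60 = 31/60.

31/60


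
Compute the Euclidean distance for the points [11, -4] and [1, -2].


d = sqrt(sum of squared differences). (11-1)^2=100, (-4--2)^2=4. Sum = 104.

sqrt(104)


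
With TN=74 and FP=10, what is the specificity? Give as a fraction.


Specificity = TN / (TN + FP) = 74 / 84 = 37/42.

37/42


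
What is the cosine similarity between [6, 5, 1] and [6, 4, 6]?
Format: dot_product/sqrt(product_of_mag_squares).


dot = 62. |a|^2 = 62, |b|^2 = 88. cos = 62/sqrt(5456).

62/sqrt(5456)


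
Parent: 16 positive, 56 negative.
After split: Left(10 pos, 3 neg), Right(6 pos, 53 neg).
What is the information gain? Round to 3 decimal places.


H(parent) = 0.7642. H(left) = 0.7793, H(right) = 0.4743. Weighted = (13/72)*0.7793 + (59/72)*0.4743 = 0.5294. IG = 0.7642 - 0.5294 = 0.2348, which rounds to 0.235.

0.235


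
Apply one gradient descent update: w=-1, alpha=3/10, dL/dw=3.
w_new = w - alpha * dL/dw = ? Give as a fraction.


w_new = -1 - 3/10 * 3 = -1 - 9/10 = -19/10.

-19/10


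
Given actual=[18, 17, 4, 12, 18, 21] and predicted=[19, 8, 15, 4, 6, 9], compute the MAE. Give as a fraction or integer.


MAE = (1/6) * (|18-19|=1 + |17-8|=9 + |4-15|=11 + |12-4|=8 + |18-6|=12 + |21-9|=12). Sum = 53. MAE = 53/6.

53/6


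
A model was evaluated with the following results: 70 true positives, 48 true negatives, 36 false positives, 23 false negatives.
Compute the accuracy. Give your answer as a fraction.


Accuracy = (TP + TN) / (TP + TN + FP + FN) = (70 + 48) / 177 = 2/3.

2/3


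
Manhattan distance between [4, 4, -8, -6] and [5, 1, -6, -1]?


d = sum of absolute differences: |4-5|=1 + |4-1|=3 + |-8--6|=2 + |-6--1|=5 = 11.

11


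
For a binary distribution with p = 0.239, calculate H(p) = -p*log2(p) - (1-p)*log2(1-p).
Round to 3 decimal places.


H = -0.239*log2(0.239) - 0.761*log2(0.761) = 0.793.

0.793


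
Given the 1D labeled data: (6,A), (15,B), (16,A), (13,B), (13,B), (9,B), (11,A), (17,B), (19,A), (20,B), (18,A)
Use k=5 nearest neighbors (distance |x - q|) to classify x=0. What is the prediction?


Distances: |6-0|=6, |15-0|=15, |16-0|=16, |13-0|=13, |13-0|=13, |9-0|=9, |11-0|=11, |17-0|=17, |19-0|=19, |20-0|=20, |18-0|=18. 5 nearest: (6,A), (9,B), (11,A), (13,B), (13,B). Counts: {'A': 2, 'B': 3}. Majority class: B.

B


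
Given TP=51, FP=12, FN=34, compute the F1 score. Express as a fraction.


Precision = 51/63 = 17/21. Recall = 51/85 = 3/5. F1 = 2*P*R/(P+R) = 51/74.

51/74


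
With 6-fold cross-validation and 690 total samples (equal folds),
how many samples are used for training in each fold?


Each validation fold has 690/6 = 115 samples. Training set = 690 - 115 = 575.

575


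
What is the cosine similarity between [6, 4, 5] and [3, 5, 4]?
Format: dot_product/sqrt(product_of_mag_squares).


dot = 58. |a|^2 = 77, |b|^2 = 50. cos = 58/sqrt(3850).

58/sqrt(3850)


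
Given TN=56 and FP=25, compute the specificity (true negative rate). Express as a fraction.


Specificity = TN / (TN + FP) = 56 / 81 = 56/81.

56/81


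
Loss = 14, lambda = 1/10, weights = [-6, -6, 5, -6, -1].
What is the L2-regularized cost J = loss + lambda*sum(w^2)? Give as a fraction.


L2 sq norm = sum(w^2) = 134. J = 14 + 1/10 * 134 = 137/5.

137/5


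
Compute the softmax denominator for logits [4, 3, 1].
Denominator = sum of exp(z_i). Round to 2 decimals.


Denom = e^4=54.5982 + e^3=20.0855 + e^1=2.7183. Sum = 77.4020, which rounds to 77.40.

77.40


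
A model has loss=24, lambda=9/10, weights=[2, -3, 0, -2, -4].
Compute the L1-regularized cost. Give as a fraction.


L1 norm = sum(|w|) = 11. J = 24 + 9/10 * 11 = 339/10.

339/10


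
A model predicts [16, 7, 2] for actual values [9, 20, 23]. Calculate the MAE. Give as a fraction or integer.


MAE = (1/3) * (|9-16|=7 + |20-7|=13 + |23-2|=21). Sum = 41. MAE = 41/3.

41/3


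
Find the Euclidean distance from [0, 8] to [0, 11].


d = sqrt(sum of squared differences). (0-0)^2=0, (8-11)^2=9. Sum = 9.

3


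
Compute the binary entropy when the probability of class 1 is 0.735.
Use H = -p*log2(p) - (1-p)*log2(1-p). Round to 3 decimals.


H = -0.735*log2(0.735) - 0.265*log2(0.265) = 0.834.

0.834


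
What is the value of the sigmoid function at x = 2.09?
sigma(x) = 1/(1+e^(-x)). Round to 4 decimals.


sigma(2.09) = 1/(1+e^(-2.09)) = 1/(1+0.123687) = 1/1.123687 = 0.8899.

0.8899


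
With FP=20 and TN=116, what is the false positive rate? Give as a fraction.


FPR = FP / (FP + TN) = 20 / 136 = 5/34.

5/34


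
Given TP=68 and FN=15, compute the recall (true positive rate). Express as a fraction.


Recall = TP / (TP + FN) = 68 / 83 = 68/83.

68/83


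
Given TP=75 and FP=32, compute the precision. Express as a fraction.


Precision = TP / (TP + FP) = 75 / 107 = 75/107.

75/107


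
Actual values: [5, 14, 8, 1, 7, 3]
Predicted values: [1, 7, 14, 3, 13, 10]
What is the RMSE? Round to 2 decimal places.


MSE = 31.6667. RMSE = sqrt(31.6667) = 5.63.

5.63


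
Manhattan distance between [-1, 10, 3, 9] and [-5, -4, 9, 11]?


d = sum of absolute differences: |-1--5|=4 + |10--4|=14 + |3-9|=6 + |9-11|=2 = 26.

26


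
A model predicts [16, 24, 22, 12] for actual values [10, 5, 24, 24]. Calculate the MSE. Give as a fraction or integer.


MSE = (1/4) * ((10-16)^2=36 + (5-24)^2=361 + (24-22)^2=4 + (24-12)^2=144). Sum = 545. MSE = 545/4.

545/4


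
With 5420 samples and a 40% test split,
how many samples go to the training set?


Test set = 5420 * 40% = 2168. Training set = 5420 - 2168 = 3252.

3252


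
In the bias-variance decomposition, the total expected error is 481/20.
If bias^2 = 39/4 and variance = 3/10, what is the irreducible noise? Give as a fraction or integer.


Total error = bias^2 + variance + irreducible noise. So irreducible noise = 481/20 - 39/4 - 3/10 = 14.

14


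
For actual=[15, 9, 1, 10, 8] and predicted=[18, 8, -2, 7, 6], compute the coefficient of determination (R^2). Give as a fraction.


Mean(y) = 43/5. SS_res = 32. SS_tot = 506/5. R^2 = 1 - 32/(506/5) = 173/253.

173/253


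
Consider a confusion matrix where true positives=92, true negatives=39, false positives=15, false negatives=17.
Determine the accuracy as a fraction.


Accuracy = (TP + TN) / (TP + TN + FP + FN) = (92 + 39) / 163 = 131/163.

131/163


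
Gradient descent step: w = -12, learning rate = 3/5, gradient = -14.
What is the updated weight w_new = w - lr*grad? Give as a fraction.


w_new = -12 - 3/5 * -14 = -12 - -42/5 = -18/5.

-18/5


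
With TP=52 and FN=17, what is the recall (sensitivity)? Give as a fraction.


Recall = TP / (TP + FN) = 52 / 69 = 52/69.

52/69


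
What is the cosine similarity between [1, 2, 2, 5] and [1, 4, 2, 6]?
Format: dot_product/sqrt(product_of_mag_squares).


dot = 43. |a|^2 = 34, |b|^2 = 57. cos = 43/sqrt(1938).

43/sqrt(1938)


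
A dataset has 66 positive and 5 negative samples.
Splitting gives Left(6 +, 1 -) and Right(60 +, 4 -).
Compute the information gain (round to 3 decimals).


H(parent) = 0.3675. H(left) = 0.5917, H(right) = 0.3373. Weighted = (7/71)*0.5917 + (64/71)*0.3373 = 0.3624. IG = 0.3675 - 0.3624 = 0.0051, which rounds to 0.005.

0.005


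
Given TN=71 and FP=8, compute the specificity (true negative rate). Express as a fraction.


Specificity = TN / (TN + FP) = 71 / 79 = 71/79.

71/79


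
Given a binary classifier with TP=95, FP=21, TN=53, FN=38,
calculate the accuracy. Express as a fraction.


Accuracy = (TP + TN) / (TP + TN + FP + FN) = (95 + 53) / 207 = 148/207.

148/207


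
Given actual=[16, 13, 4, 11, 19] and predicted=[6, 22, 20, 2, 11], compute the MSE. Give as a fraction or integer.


MSE = (1/5) * ((16-6)^2=100 + (13-22)^2=81 + (4-20)^2=256 + (11-2)^2=81 + (19-11)^2=64). Sum = 582. MSE = 582/5.

582/5


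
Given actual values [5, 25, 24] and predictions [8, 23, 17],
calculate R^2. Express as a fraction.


Mean(y) = 18. SS_res = 62. SS_tot = 254. R^2 = 1 - 62/(254) = 96/127.

96/127


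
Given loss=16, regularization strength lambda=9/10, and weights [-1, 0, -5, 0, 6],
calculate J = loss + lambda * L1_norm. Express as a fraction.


L1 norm = sum(|w|) = 12. J = 16 + 9/10 * 12 = 134/5.

134/5


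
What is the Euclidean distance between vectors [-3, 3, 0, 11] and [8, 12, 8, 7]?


d = sqrt(sum of squared differences). (-3-8)^2=121, (3-12)^2=81, (0-8)^2=64, (11-7)^2=16. Sum = 282.

sqrt(282)


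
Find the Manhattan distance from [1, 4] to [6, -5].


d = sum of absolute differences: |1-6|=5 + |4--5|=9 = 14.

14


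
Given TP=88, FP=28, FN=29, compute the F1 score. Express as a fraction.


Precision = 88/116 = 22/29. Recall = 88/117 = 88/117. F1 = 2*P*R/(P+R) = 176/233.

176/233


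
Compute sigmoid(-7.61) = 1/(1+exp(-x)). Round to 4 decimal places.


sigma(-7.61) = 1/(1+e^(7.61)) = 1/(1+2018.278098) = 1/2019.278098 = 0.0005.

0.0005


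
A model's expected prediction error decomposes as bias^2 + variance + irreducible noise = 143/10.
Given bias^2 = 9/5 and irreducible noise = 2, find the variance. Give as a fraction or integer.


Total error = bias^2 + variance + irreducible noise. So variance = 143/10 - 9/5 - 2 = 21/2.

21/2


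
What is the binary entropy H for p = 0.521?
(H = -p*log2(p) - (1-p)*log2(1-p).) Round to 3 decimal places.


H = -0.521*log2(0.521) - 0.479*log2(0.479) = 0.999.

0.999


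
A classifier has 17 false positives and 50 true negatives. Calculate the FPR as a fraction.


FPR = FP / (FP + TN) = 17 / 67 = 17/67.

17/67


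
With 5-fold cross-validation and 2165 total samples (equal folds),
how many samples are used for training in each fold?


Each validation fold has 2165/5 = 433 samples. Training set = 2165 - 433 = 1732.

1732


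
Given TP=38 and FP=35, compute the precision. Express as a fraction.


Precision = TP / (TP + FP) = 38 / 73 = 38/73.

38/73


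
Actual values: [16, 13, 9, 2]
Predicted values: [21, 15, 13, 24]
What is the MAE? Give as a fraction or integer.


MAE = (1/4) * (|16-21|=5 + |13-15|=2 + |9-13|=4 + |2-24|=22). Sum = 33. MAE = 33/4.

33/4


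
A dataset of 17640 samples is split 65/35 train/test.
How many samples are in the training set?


Test set = 17640 * 35% = 6174. Training set = 17640 - 6174 = 11466.

11466


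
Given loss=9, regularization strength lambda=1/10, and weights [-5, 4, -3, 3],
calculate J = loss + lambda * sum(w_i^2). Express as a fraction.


L2 sq norm = sum(w^2) = 59. J = 9 + 1/10 * 59 = 149/10.

149/10


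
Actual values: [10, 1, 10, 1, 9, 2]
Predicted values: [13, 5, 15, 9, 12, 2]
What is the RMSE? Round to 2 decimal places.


MSE = 20.5000. RMSE = sqrt(20.5000) = 4.53.

4.53


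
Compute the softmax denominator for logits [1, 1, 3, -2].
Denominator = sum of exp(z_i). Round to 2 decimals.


Denom = e^1=2.7183 + e^1=2.7183 + e^3=20.0855 + e^-2=0.1353. Sum = 25.6574, which rounds to 25.66.

25.66


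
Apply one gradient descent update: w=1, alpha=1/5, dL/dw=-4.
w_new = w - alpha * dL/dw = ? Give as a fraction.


w_new = 1 - 1/5 * -4 = 1 - -4/5 = 9/5.

9/5


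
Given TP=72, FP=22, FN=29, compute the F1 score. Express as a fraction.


Precision = 72/94 = 36/47. Recall = 72/101 = 72/101. F1 = 2*P*R/(P+R) = 48/65.

48/65


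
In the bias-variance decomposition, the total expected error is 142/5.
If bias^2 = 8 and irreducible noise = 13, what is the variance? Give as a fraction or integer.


Total error = bias^2 + variance + irreducible noise. So variance = 142/5 - 8 - 13 = 37/5.

37/5


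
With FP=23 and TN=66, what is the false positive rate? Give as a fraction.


FPR = FP / (FP + TN) = 23 / 89 = 23/89.

23/89


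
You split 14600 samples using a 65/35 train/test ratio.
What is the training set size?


Test set = 14600 * 35% = 5110. Training set = 14600 - 5110 = 9490.

9490


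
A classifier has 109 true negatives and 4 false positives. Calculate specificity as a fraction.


Specificity = TN / (TN + FP) = 109 / 113 = 109/113.

109/113


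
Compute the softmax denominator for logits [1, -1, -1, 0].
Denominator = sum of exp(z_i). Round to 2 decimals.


Denom = e^1=2.7183 + e^-1=0.3679 + e^-1=0.3679 + e^0=1.0000. Sum = 4.4541, which rounds to 4.45.

4.45


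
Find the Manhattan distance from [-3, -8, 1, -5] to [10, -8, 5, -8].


d = sum of absolute differences: |-3-10|=13 + |-8--8|=0 + |1-5|=4 + |-5--8|=3 = 20.

20


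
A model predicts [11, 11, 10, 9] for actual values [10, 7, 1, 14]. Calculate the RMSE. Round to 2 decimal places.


MSE = 30.7500. RMSE = sqrt(30.7500) = 5.55.

5.55


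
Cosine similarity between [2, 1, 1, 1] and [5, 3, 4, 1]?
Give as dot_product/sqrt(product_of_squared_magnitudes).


dot = 18. |a|^2 = 7, |b|^2 = 51. cos = 18/sqrt(357).

18/sqrt(357)


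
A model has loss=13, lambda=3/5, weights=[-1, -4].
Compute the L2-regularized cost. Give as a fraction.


L2 sq norm = sum(w^2) = 17. J = 13 + 3/5 * 17 = 116/5.

116/5


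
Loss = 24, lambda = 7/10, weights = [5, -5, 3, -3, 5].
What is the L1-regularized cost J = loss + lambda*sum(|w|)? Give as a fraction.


L1 norm = sum(|w|) = 21. J = 24 + 7/10 * 21 = 387/10.

387/10


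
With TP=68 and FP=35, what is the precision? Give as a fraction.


Precision = TP / (TP + FP) = 68 / 103 = 68/103.

68/103


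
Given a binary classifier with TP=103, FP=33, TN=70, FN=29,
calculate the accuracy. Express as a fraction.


Accuracy = (TP + TN) / (TP + TN + FP + FN) = (103 + 70) / 235 = 173/235.

173/235


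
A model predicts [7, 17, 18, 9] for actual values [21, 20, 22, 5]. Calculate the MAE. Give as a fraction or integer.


MAE = (1/4) * (|21-7|=14 + |20-17|=3 + |22-18|=4 + |5-9|=4). Sum = 25. MAE = 25/4.

25/4


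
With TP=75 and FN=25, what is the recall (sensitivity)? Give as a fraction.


Recall = TP / (TP + FN) = 75 / 100 = 3/4.

3/4


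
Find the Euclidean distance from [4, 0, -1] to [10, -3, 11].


d = sqrt(sum of squared differences). (4-10)^2=36, (0--3)^2=9, (-1-11)^2=144. Sum = 189.

sqrt(189)


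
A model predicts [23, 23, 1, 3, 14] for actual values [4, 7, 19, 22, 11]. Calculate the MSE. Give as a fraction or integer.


MSE = (1/5) * ((4-23)^2=361 + (7-23)^2=256 + (19-1)^2=324 + (22-3)^2=361 + (11-14)^2=9). Sum = 1311. MSE = 1311/5.

1311/5


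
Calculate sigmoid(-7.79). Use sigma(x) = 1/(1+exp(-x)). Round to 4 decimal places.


sigma(-7.79) = 1/(1+e^(7.79)) = 1/(1+2416.317582) = 1/2417.317582 = 0.0004.

0.0004


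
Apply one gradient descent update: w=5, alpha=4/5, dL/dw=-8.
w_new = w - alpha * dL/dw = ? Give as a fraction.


w_new = 5 - 4/5 * -8 = 5 - -32/5 = 57/5.

57/5


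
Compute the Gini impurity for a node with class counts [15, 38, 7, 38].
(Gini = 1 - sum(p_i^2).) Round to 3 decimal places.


Total = 98. Proportions: 15/98, 38/98, 7/98, 38/98. sum(p_i^2) = 0.3292. Gini = 1 - 0.3292 = 0.6708, which rounds to 0.671.

0.671


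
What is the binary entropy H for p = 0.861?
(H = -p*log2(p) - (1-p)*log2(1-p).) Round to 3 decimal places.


H = -0.861*log2(0.861) - 0.139*log2(0.139) = 0.582.

0.582


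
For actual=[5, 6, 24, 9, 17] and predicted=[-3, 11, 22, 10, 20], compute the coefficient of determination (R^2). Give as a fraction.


Mean(y) = 61/5. SS_res = 103. SS_tot = 1314/5. R^2 = 1 - 103/(1314/5) = 799/1314.

799/1314


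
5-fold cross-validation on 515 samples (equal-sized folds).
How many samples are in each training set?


Each validation fold has 515/5 = 103 samples. Training set = 515 - 103 = 412.

412


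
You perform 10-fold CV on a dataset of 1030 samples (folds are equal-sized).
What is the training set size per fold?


Each validation fold has 1030/10 = 103 samples. Training set = 1030 - 103 = 927.

927


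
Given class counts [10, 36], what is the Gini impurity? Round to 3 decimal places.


Total = 46. Proportions: 10/46, 36/46. sum(p_i^2) = 0.6597. Gini = 1 - 0.6597 = 0.3403, which rounds to 0.340.

0.340


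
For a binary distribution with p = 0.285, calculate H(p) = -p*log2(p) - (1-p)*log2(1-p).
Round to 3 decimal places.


H = -0.285*log2(0.285) - 0.715*log2(0.715) = 0.862.

0.862


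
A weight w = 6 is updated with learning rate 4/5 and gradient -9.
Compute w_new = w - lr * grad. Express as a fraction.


w_new = 6 - 4/5 * -9 = 6 - -36/5 = 66/5.

66/5


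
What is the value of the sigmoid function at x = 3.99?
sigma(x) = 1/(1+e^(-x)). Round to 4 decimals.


sigma(3.99) = 1/(1+e^(-3.99)) = 1/(1+0.018500) = 1/1.018500 = 0.9818.

0.9818


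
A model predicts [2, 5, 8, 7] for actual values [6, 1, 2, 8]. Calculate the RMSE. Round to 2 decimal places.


MSE = 17.2500. RMSE = sqrt(17.2500) = 4.15.

4.15


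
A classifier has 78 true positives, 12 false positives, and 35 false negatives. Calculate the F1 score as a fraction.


Precision = 78/90 = 13/15. Recall = 78/113 = 78/113. F1 = 2*P*R/(P+R) = 156/203.

156/203


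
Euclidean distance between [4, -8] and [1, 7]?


d = sqrt(sum of squared differences). (4-1)^2=9, (-8-7)^2=225. Sum = 234.

sqrt(234)


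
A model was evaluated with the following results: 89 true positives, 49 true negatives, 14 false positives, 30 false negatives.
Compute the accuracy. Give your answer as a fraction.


Accuracy = (TP + TN) / (TP + TN + FP + FN) = (89 + 49) / 182 = 69/91.

69/91


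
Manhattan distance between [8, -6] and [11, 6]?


d = sum of absolute differences: |8-11|=3 + |-6-6|=12 = 15.

15


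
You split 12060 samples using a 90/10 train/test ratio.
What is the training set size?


Test set = 12060 * 10% = 1206. Training set = 12060 - 1206 = 10854.

10854


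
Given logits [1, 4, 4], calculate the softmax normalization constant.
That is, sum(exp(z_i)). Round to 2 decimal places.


Denom = e^1=2.7183 + e^4=54.5982 + e^4=54.5982. Sum = 111.9147, which rounds to 111.91.

111.91


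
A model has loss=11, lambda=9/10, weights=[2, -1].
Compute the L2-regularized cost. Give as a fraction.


L2 sq norm = sum(w^2) = 5. J = 11 + 9/10 * 5 = 31/2.

31/2


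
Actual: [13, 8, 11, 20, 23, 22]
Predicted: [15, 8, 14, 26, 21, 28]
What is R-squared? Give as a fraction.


Mean(y) = 97/6. SS_res = 89. SS_tot = 1193/6. R^2 = 1 - 89/(1193/6) = 659/1193.

659/1193


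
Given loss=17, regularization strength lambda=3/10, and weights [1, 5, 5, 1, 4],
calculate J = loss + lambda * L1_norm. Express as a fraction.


L1 norm = sum(|w|) = 16. J = 17 + 3/10 * 16 = 109/5.

109/5


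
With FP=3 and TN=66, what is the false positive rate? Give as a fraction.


FPR = FP / (FP + TN) = 3 / 69 = 1/23.

1/23


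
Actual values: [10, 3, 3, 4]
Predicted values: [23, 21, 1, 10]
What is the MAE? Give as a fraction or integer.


MAE = (1/4) * (|10-23|=13 + |3-21|=18 + |3-1|=2 + |4-10|=6). Sum = 39. MAE = 39/4.

39/4


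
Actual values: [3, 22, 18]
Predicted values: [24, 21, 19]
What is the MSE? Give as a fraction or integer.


MSE = (1/3) * ((3-24)^2=441 + (22-21)^2=1 + (18-19)^2=1). Sum = 443. MSE = 443/3.

443/3


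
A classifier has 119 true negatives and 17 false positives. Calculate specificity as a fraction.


Specificity = TN / (TN + FP) = 119 / 136 = 7/8.

7/8


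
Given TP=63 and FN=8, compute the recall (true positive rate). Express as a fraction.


Recall = TP / (TP + FN) = 63 / 71 = 63/71.

63/71


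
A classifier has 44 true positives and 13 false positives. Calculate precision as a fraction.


Precision = TP / (TP + FP) = 44 / 57 = 44/57.

44/57


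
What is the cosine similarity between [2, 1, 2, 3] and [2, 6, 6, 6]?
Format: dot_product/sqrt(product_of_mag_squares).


dot = 40. |a|^2 = 18, |b|^2 = 112. cos = 40/sqrt(2016).

40/sqrt(2016)


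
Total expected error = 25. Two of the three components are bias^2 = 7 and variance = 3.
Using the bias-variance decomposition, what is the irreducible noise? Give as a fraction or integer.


Total error = bias^2 + variance + irreducible noise. So irreducible noise = 25 - 7 - 3 = 15.

15


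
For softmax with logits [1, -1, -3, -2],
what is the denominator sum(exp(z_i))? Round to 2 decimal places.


Denom = e^1=2.7183 + e^-1=0.3679 + e^-3=0.0498 + e^-2=0.1353. Sum = 3.2713, which rounds to 3.27.

3.27


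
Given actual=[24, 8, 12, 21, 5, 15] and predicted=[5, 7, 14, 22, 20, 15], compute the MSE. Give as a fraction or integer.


MSE = (1/6) * ((24-5)^2=361 + (8-7)^2=1 + (12-14)^2=4 + (21-22)^2=1 + (5-20)^2=225 + (15-15)^2=0). Sum = 592. MSE = 296/3.

296/3


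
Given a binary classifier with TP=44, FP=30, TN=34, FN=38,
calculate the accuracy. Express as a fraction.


Accuracy = (TP + TN) / (TP + TN + FP + FN) = (44 + 34) / 146 = 39/73.

39/73


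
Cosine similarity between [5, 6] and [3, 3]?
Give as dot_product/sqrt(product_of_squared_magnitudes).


dot = 33. |a|^2 = 61, |b|^2 = 18. cos = 33/sqrt(1098).

33/sqrt(1098)


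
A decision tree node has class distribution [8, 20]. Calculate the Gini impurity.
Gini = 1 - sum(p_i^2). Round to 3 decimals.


Total = 28. Proportions: 8/28, 20/28. sum(p_i^2) = 0.5918. Gini = 1 - 0.5918 = 0.4082, which rounds to 0.408.

0.408


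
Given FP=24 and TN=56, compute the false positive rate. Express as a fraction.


FPR = FP / (FP + TN) = 24 / 80 = 3/10.

3/10


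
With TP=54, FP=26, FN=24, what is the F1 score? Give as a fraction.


Precision = 54/80 = 27/40. Recall = 54/78 = 9/13. F1 = 2*P*R/(P+R) = 54/79.

54/79


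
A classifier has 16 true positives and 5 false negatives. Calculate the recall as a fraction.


Recall = TP / (TP + FN) = 16 / 21 = 16/21.

16/21


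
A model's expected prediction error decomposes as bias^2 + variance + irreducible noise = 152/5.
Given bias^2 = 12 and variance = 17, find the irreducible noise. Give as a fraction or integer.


Total error = bias^2 + variance + irreducible noise. So irreducible noise = 152/5 - 12 - 17 = 7/5.

7/5


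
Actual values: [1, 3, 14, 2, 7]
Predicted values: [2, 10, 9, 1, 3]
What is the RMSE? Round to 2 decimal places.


MSE = 18.4000. RMSE = sqrt(18.4000) = 4.29.

4.29


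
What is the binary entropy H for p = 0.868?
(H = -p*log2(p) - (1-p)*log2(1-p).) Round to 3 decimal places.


H = -0.868*log2(0.868) - 0.132*log2(0.132) = 0.563.

0.563


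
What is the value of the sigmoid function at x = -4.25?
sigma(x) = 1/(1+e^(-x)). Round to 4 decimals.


sigma(-4.25) = 1/(1+e^(4.25)) = 1/(1+70.105412) = 1/71.105412 = 0.0141.

0.0141


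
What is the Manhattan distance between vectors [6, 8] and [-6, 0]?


d = sum of absolute differences: |6--6|=12 + |8-0|=8 = 20.

20


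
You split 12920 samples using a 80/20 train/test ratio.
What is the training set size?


Test set = 12920 * 20% = 2584. Training set = 12920 - 2584 = 10336.

10336


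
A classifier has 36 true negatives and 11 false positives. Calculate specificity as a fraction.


Specificity = TN / (TN + FP) = 36 / 47 = 36/47.

36/47


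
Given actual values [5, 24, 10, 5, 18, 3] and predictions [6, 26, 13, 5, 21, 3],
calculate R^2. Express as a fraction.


Mean(y) = 65/6. SS_res = 23. SS_tot = 2129/6. R^2 = 1 - 23/(2129/6) = 1991/2129.

1991/2129


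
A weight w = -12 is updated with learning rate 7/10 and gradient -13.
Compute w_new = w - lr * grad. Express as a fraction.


w_new = -12 - 7/10 * -13 = -12 - -91/10 = -29/10.

-29/10


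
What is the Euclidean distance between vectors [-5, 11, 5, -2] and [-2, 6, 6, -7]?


d = sqrt(sum of squared differences). (-5--2)^2=9, (11-6)^2=25, (5-6)^2=1, (-2--7)^2=25. Sum = 60.

sqrt(60)


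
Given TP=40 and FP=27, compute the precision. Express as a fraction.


Precision = TP / (TP + FP) = 40 / 67 = 40/67.

40/67


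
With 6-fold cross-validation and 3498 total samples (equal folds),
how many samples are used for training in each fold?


Each validation fold has 3498/6 = 583 samples. Training set = 3498 - 583 = 2915.

2915


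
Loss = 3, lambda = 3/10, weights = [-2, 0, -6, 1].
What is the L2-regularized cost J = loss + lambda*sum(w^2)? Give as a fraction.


L2 sq norm = sum(w^2) = 41. J = 3 + 3/10 * 41 = 153/10.

153/10


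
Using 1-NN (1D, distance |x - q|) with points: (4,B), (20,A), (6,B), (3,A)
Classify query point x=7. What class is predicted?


Distances: |4-7|=3, |20-7|=13, |6-7|=1, |3-7|=4. 1 nearest: (6,B). Counts: {'B': 1}. Majority class: B.

B


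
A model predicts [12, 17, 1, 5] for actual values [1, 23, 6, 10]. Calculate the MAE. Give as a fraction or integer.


MAE = (1/4) * (|1-12|=11 + |23-17|=6 + |6-1|=5 + |10-5|=5). Sum = 27. MAE = 27/4.

27/4


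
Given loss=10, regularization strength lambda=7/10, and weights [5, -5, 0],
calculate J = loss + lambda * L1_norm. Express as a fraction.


L1 norm = sum(|w|) = 10. J = 10 + 7/10 * 10 = 17.

17


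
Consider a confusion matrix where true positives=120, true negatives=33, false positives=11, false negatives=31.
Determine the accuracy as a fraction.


Accuracy = (TP + TN) / (TP + TN + FP + FN) = (120 + 33) / 195 = 51/65.

51/65


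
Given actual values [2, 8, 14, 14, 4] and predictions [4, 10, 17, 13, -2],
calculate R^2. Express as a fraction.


Mean(y) = 42/5. SS_res = 54. SS_tot = 616/5. R^2 = 1 - 54/(616/5) = 173/308.

173/308


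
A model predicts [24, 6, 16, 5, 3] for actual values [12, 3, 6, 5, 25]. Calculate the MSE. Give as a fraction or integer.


MSE = (1/5) * ((12-24)^2=144 + (3-6)^2=9 + (6-16)^2=100 + (5-5)^2=0 + (25-3)^2=484). Sum = 737. MSE = 737/5.

737/5


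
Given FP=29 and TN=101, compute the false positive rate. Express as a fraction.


FPR = FP / (FP + TN) = 29 / 130 = 29/130.

29/130


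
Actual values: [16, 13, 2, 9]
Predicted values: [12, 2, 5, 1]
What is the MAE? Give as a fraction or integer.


MAE = (1/4) * (|16-12|=4 + |13-2|=11 + |2-5|=3 + |9-1|=8). Sum = 26. MAE = 13/2.

13/2


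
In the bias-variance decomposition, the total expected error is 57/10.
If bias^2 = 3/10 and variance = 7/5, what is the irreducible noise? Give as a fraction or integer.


Total error = bias^2 + variance + irreducible noise. So irreducible noise = 57/10 - 3/10 - 7/5 = 4.

4


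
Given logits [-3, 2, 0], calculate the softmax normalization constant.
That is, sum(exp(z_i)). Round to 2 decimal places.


Denom = e^-3=0.0498 + e^2=7.3891 + e^0=1.0000. Sum = 8.4389, which rounds to 8.44.

8.44


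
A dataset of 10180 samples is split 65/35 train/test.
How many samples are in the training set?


Test set = 10180 * 35% = 3563. Training set = 10180 - 3563 = 6617.

6617


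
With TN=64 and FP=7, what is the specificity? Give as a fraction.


Specificity = TN / (TN + FP) = 64 / 71 = 64/71.

64/71


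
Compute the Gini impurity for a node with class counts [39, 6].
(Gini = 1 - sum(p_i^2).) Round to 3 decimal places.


Total = 45. Proportions: 39/45, 6/45. sum(p_i^2) = 0.7689. Gini = 1 - 0.7689 = 0.2311, which rounds to 0.231.

0.231


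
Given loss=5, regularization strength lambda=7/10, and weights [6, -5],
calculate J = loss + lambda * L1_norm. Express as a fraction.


L1 norm = sum(|w|) = 11. J = 5 + 7/10 * 11 = 127/10.

127/10


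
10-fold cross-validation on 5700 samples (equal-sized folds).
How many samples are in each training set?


Each validation fold has 5700/10 = 570 samples. Training set = 5700 - 570 = 5130.

5130
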